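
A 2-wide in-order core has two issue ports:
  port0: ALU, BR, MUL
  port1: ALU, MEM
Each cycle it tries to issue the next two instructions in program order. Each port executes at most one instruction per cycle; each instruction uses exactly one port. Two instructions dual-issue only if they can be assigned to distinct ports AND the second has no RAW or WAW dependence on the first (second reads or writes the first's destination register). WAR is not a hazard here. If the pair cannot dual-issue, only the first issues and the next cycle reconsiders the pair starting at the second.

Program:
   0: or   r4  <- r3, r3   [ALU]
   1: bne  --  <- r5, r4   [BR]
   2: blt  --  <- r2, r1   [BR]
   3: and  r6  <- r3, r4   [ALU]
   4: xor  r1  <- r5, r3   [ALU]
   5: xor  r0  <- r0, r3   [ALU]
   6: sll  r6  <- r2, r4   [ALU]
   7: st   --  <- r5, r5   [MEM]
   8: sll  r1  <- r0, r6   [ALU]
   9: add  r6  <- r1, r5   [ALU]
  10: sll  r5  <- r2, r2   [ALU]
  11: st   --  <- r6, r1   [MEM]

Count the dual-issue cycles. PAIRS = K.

  cy0 -> i0 (or.ALU) RAW r4
  cy1 -> i1 (bne.BR) no-port BR/BR
  cy2 -> i2&i3 (blt.BR;and.ALU) dual
  cy3 -> i4&i5 (xor.ALU;xor.ALU) dual
  cy4 -> i6&i7 (sll.ALU;st.MEM) dual
  cy5 -> i8 (sll.ALU) RAW r1
  cy6 -> i9&i10 (add.ALU;sll.ALU) dual
  cy7 -> i11 (st.MEM) tail

PAIRS = 4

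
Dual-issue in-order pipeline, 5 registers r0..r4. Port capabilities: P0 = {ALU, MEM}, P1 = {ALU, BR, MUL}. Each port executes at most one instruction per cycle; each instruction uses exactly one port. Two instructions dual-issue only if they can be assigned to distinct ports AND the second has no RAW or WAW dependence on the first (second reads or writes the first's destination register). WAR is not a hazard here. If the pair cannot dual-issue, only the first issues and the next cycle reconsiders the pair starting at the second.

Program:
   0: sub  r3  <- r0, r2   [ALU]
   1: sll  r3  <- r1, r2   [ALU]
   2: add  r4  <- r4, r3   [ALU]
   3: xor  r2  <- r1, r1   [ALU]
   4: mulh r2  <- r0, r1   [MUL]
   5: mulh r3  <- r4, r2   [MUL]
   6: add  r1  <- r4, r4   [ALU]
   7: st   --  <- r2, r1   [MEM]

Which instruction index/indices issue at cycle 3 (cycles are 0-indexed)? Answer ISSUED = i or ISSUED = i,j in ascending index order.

ISSUED = 4

0. sub @i0  | WAW r3
1. sll @i1  | RAW r3
2. add+xor @i2&i3  | 2-wide
3. mulh @i4  | no-port MUL/MUL
4. mulh+add @i5&i6  | 2-wide
5. st @i7  | tail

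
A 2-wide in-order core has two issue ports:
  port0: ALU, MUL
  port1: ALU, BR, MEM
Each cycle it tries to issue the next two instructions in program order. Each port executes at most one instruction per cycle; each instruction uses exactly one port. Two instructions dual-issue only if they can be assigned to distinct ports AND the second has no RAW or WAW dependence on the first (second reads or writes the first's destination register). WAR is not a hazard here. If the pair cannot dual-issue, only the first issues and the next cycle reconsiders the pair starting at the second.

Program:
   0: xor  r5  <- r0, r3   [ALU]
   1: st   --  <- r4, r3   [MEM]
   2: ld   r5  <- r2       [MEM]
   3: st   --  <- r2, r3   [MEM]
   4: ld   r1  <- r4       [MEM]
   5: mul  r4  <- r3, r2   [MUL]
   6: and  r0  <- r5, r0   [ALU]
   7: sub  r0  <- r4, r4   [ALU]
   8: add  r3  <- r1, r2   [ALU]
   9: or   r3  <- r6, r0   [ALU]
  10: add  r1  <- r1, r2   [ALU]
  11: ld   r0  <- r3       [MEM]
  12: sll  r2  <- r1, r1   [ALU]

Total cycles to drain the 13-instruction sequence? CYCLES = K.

CYCLES = 8

#0 head=0: xor st i0,i1 2-wide
#1 head=2: ld i2 no-port MEM/MEM
#2 head=3: st i3 no-port MEM/MEM
#3 head=4: ld mul i4,i5 2-wide
#4 head=6: and i6 WAW r0
#5 head=7: sub add i7,i8 2-wide
#6 head=9: or add i9,i10 2-wide
#7 head=11: ld sll i11,i12 2-wide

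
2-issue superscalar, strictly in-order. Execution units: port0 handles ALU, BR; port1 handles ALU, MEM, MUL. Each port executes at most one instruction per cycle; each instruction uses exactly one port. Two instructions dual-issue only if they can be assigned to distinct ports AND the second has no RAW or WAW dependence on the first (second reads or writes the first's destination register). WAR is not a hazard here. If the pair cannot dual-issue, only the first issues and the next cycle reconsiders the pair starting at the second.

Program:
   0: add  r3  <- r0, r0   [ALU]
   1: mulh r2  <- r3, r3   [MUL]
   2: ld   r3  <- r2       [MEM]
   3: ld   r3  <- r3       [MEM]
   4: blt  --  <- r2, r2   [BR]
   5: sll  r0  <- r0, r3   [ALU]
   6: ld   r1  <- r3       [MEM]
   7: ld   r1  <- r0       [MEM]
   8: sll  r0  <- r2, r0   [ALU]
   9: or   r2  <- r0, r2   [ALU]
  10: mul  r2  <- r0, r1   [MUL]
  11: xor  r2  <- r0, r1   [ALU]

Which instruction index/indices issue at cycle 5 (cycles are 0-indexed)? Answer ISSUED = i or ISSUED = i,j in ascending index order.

0. add.ALU @i0  | RAW r3
1. mulh.MUL @i1  | no-port MUL/MEM
2. ld.MEM @i2  | no-port MEM/MEM
3. ld.MEM blt.BR @i3&i4  | dual
4. sll.ALU ld.MEM @i5&i6  | dual
5. ld.MEM sll.ALU @i7&i8  | dual
6. or.ALU @i9  | WAW r2
7. mul.MUL @i10  | WAW r2
8. xor.ALU @i11  | tail

ISSUED = 7,8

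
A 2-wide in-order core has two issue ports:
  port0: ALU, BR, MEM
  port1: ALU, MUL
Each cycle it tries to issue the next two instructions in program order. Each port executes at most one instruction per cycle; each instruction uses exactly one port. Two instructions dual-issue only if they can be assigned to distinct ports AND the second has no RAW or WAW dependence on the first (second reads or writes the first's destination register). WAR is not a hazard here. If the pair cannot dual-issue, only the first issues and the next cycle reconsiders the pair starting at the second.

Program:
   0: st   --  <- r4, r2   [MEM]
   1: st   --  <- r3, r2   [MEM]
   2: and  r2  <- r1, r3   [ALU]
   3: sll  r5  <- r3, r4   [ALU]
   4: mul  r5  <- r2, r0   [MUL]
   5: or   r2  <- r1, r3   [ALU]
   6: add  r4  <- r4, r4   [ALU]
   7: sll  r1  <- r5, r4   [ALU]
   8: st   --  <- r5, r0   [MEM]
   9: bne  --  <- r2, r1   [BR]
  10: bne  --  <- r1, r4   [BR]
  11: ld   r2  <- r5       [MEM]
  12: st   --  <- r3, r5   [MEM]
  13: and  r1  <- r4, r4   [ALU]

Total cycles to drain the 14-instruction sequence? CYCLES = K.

t=0 i0:st ; no-port MEM/MEM
t=1 i1+i2:st/and ; 2-wide
t=2 i3:sll ; WAW r5
t=3 i4+i5:mul/or ; 2-wide
t=4 i6:add ; RAW r4
t=5 i7+i8:sll/st ; 2-wide
t=6 i9:bne ; no-port BR/BR
t=7 i10:bne ; no-port BR/MEM
t=8 i11:ld ; no-port MEM/MEM
t=9 i12+i13:st/and ; 2-wide

CYCLES = 10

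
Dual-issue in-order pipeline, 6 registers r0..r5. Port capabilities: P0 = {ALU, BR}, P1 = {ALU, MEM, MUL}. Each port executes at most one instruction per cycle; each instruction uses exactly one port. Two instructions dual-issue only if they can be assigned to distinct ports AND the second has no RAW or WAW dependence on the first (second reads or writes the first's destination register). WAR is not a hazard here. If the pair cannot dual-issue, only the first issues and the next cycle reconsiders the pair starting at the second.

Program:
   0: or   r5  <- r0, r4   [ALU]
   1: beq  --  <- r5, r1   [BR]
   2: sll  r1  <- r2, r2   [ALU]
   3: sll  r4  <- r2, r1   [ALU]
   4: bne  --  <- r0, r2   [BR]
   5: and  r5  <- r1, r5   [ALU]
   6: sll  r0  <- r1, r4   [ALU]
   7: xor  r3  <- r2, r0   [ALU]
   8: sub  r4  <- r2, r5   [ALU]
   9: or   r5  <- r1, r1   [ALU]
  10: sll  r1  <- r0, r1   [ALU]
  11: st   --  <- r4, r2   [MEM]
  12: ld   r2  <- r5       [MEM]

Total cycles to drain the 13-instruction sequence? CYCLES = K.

[0] i0  or  -- RAW r5
[1] i1,i2  beq+sll  -- 2-wide
[2] i3,i4  sll+bne  -- 2-wide
[3] i5,i6  and+sll  -- 2-wide
[4] i7,i8  xor+sub  -- 2-wide
[5] i9,i10  or+sll  -- 2-wide
[6] i11  st  -- no-port MEM/MEM
[7] i12  ld  -- tail

CYCLES = 8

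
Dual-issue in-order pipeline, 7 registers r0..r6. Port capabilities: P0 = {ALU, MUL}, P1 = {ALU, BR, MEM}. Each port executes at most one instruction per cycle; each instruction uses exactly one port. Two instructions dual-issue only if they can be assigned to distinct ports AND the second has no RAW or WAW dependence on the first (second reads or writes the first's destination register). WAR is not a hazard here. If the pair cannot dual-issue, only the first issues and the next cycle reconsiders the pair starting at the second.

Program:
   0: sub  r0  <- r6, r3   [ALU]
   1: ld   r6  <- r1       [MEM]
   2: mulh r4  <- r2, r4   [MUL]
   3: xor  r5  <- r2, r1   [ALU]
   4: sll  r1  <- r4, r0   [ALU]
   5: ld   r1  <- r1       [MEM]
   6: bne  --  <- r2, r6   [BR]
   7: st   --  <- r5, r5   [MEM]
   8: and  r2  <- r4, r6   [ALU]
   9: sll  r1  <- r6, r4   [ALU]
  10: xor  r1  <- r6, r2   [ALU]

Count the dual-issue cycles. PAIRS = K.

0. sub ld @i0&i1  | 2-wide
1. mulh xor @i2&i3  | 2-wide
2. sll @i4  | RAW+WAW r1
3. ld @i5  | no-port MEM/BR
4. bne @i6  | no-port BR/MEM
5. st and @i7&i8  | 2-wide
6. sll @i9  | WAW r1
7. xor @i10  | tail

PAIRS = 3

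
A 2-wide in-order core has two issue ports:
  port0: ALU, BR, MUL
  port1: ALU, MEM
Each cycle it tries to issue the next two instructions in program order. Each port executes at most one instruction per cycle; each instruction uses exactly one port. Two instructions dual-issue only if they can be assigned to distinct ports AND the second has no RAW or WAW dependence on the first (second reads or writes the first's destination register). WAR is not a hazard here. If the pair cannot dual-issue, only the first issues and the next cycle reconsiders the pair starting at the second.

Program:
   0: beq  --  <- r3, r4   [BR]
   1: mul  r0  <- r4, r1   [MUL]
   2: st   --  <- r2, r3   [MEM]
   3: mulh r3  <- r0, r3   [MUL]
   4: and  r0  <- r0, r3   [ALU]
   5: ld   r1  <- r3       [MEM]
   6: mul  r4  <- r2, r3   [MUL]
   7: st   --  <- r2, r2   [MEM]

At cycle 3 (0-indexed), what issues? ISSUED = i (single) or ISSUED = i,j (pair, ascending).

ISSUED = 4,5

0. beq @i0  | no-port BR/MUL
1. mul st @i1/i2  | dual
2. mulh @i3  | RAW r3
3. and ld @i4/i5  | dual
4. mul st @i6/i7  | dual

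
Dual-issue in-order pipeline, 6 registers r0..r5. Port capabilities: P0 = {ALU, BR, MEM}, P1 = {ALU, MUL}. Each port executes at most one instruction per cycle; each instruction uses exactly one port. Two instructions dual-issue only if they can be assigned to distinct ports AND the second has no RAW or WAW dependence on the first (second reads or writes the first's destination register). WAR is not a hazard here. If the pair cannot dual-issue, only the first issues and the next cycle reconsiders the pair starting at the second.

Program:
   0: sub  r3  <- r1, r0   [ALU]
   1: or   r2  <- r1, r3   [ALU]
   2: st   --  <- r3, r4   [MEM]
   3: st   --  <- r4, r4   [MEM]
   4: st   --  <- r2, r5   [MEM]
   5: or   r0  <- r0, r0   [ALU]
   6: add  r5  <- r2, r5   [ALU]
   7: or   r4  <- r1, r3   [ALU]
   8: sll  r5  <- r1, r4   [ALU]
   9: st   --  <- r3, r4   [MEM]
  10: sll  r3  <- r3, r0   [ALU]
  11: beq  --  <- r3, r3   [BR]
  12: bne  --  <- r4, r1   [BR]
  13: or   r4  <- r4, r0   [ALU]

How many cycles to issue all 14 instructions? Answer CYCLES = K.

CYCLES = 9

0. sub @i0  | RAW r3
1. or;st @i1/i2  | dual
2. st @i3  | no-port MEM/MEM
3. st;or @i4/i5  | dual
4. add;or @i6/i7  | dual
5. sll;st @i8/i9  | dual
6. sll @i10  | RAW r3
7. beq @i11  | no-port BR/BR
8. bne;or @i12/i13  | dual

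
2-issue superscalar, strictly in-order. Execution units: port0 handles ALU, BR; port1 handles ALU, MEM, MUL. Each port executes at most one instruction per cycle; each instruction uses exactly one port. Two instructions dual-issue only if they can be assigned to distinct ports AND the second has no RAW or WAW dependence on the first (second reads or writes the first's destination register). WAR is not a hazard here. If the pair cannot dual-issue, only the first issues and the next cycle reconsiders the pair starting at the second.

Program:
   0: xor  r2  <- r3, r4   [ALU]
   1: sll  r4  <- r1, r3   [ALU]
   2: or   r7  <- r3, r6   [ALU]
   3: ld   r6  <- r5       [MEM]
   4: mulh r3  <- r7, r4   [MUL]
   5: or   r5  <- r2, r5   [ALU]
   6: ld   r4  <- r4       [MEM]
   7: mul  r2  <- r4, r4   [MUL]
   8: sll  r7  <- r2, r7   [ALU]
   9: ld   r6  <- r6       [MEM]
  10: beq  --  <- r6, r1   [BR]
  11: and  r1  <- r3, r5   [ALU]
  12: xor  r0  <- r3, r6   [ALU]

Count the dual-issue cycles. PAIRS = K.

#0 head=0: xor sll i0&i1 pair
#1 head=2: or ld i2&i3 pair
#2 head=4: mulh or i4&i5 pair
#3 head=6: ld i6 no-port MEM/MUL
#4 head=7: mul i7 RAW r2
#5 head=8: sll ld i8&i9 pair
#6 head=10: beq and i10&i11 pair
#7 head=12: xor i12 tail

PAIRS = 5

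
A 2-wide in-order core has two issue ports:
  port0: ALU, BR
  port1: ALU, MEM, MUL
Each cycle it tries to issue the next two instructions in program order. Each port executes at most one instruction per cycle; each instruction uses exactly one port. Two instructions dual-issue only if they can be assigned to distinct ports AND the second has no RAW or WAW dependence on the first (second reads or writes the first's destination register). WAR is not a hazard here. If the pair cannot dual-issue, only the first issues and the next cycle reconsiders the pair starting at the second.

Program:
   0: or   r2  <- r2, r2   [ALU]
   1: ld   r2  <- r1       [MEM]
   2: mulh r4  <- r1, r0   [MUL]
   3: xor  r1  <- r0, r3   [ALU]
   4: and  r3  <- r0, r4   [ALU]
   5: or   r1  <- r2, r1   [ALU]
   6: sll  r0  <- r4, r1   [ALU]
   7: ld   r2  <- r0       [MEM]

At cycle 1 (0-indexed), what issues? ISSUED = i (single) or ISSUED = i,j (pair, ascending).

ISSUED = 1

#0 head=0: or i0 WAW r2
#1 head=1: ld i1 no-port MEM/MUL
#2 head=2: mulh+xor i2/i3 2-wide
#3 head=4: and+or i4/i5 2-wide
#4 head=6: sll i6 RAW r0
#5 head=7: ld i7 tail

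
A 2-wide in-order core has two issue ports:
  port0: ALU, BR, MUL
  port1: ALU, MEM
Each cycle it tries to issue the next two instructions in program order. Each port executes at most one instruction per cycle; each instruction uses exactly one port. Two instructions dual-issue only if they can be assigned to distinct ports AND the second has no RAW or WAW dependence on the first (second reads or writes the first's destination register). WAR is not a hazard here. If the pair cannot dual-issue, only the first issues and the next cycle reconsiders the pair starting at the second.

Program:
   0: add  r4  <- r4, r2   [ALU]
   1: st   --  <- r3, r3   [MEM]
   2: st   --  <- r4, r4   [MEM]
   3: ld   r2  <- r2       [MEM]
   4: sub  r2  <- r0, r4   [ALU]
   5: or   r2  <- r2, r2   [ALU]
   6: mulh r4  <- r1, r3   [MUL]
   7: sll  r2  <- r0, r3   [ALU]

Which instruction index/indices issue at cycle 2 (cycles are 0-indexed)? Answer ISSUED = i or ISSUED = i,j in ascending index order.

  cy0 -> i0/i1 (add.ALU;st.MEM) 2-wide
  cy1 -> i2 (st.MEM) no-port MEM/MEM
  cy2 -> i3 (ld.MEM) WAW r2
  cy3 -> i4 (sub.ALU) RAW+WAW r2
  cy4 -> i5/i6 (or.ALU;mulh.MUL) 2-wide
  cy5 -> i7 (sll.ALU) tail

ISSUED = 3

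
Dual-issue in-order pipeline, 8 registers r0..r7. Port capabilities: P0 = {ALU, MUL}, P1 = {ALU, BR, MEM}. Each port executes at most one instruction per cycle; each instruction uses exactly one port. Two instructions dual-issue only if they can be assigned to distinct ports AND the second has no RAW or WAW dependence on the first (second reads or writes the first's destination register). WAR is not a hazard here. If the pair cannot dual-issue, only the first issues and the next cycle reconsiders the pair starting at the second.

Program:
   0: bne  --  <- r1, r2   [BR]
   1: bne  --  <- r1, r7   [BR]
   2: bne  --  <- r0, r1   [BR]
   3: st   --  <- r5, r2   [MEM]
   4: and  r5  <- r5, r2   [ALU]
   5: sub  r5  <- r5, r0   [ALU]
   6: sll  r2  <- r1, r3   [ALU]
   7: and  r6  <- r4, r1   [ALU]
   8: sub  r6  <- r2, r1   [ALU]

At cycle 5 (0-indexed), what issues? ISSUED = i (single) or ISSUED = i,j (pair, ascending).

ISSUED = 7

[0] i0  bne  -- no-port BR/BR
[1] i1  bne  -- no-port BR/BR
[2] i2  bne  -- no-port BR/MEM
[3] i3&i4  st;and  -- dual
[4] i5&i6  sub;sll  -- dual
[5] i7  and  -- WAW r6
[6] i8  sub  -- tail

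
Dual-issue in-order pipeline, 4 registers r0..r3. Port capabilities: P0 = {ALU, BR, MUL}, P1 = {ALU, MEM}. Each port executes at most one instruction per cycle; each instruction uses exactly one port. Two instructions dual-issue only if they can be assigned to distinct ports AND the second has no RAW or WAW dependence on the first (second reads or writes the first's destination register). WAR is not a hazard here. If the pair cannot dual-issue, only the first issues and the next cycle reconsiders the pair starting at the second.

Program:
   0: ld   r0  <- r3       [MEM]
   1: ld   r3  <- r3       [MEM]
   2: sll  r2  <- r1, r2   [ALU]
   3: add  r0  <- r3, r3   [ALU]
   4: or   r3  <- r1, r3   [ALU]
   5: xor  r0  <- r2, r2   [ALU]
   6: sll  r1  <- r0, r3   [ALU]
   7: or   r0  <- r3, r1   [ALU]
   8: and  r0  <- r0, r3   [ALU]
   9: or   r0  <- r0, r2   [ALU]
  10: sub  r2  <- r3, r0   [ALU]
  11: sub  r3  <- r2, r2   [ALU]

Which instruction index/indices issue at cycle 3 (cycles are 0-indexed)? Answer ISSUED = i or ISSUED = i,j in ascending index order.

c0: i0 ld  no-port MEM/MEM
c1: i1/i2 ld;sll  dual
c2: i3/i4 add;or  dual
c3: i5 xor  RAW r0
c4: i6 sll  RAW r1
c5: i7 or  RAW+WAW r0
c6: i8 and  RAW+WAW r0
c7: i9 or  RAW r0
c8: i10 sub  RAW r2
c9: i11 sub  tail

ISSUED = 5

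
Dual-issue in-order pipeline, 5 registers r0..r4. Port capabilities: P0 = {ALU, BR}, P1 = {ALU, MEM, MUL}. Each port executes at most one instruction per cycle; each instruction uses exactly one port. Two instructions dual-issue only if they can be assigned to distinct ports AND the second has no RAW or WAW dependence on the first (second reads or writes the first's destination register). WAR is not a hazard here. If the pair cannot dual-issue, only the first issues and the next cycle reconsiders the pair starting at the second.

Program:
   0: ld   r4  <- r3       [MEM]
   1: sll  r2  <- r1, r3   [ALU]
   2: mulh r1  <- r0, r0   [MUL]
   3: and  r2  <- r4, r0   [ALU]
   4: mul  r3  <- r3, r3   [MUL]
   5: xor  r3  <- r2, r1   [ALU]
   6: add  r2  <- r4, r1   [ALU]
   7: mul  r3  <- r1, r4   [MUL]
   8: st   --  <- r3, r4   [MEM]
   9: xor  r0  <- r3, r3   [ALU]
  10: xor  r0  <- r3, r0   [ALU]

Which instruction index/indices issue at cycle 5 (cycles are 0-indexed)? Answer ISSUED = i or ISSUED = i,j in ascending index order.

[0] i0&i1  ld+sll  -- 2-wide
[1] i2&i3  mulh+and  -- 2-wide
[2] i4  mul  -- WAW r3
[3] i5&i6  xor+add  -- 2-wide
[4] i7  mul  -- no-port MUL/MEM
[5] i8&i9  st+xor  -- 2-wide
[6] i10  xor  -- tail

ISSUED = 8,9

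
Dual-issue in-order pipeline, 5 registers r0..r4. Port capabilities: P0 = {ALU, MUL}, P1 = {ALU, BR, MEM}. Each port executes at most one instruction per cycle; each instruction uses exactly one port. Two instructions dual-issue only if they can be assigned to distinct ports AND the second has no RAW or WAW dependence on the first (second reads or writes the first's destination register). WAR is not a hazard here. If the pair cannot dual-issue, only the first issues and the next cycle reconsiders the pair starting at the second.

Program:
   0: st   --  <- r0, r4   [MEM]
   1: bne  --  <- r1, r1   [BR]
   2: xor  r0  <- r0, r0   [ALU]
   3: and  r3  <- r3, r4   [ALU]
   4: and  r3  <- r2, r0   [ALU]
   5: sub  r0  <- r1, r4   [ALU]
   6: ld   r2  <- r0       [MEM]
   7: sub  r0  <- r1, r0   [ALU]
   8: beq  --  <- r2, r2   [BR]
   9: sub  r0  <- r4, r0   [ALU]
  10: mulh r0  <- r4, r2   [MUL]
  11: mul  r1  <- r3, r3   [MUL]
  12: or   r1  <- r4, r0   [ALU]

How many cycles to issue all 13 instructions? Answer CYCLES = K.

c0: i0 st.MEM  no-port MEM/BR
c1: i1+i2 bne.BR+xor.ALU  2-wide
c2: i3 and.ALU  WAW r3
c3: i4+i5 and.ALU+sub.ALU  2-wide
c4: i6+i7 ld.MEM+sub.ALU  2-wide
c5: i8+i9 beq.BR+sub.ALU  2-wide
c6: i10 mulh.MUL  no-port MUL/MUL
c7: i11 mul.MUL  WAW r1
c8: i12 or.ALU  tail

CYCLES = 9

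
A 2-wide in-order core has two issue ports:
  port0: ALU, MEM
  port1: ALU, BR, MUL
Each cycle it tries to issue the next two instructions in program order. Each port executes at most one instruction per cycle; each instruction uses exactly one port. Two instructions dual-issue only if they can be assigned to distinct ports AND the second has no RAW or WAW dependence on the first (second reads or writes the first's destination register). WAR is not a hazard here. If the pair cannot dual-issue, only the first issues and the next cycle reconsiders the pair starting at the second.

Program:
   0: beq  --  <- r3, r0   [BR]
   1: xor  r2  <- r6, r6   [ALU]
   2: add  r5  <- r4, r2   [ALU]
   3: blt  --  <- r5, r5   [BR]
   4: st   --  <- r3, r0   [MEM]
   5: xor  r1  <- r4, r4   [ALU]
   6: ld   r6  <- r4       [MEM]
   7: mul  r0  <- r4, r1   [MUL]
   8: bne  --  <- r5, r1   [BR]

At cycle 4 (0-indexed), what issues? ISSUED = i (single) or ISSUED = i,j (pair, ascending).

ISSUED = 7

#0 head=0: beq;xor i0&i1 pair
#1 head=2: add i2 RAW r5
#2 head=3: blt;st i3&i4 pair
#3 head=5: xor;ld i5&i6 pair
#4 head=7: mul i7 no-port MUL/BR
#5 head=8: bne i8 tail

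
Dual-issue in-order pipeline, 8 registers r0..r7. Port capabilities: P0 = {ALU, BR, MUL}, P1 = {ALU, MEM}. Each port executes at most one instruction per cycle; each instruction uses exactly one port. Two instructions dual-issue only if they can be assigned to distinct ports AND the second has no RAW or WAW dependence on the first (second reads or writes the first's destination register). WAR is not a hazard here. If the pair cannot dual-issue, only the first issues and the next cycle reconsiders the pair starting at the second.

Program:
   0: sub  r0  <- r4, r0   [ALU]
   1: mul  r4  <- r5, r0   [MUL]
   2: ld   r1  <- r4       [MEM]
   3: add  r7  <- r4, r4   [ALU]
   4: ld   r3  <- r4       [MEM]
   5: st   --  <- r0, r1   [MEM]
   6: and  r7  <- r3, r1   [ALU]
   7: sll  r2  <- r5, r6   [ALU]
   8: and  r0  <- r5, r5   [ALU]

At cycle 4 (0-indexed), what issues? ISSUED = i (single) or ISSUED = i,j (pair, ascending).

  cy0 -> i0 (sub) RAW r0
  cy1 -> i1 (mul) RAW r4
  cy2 -> i2,i3 (ld+add) pair
  cy3 -> i4 (ld) no-port MEM/MEM
  cy4 -> i5,i6 (st+and) pair
  cy5 -> i7,i8 (sll+and) pair

ISSUED = 5,6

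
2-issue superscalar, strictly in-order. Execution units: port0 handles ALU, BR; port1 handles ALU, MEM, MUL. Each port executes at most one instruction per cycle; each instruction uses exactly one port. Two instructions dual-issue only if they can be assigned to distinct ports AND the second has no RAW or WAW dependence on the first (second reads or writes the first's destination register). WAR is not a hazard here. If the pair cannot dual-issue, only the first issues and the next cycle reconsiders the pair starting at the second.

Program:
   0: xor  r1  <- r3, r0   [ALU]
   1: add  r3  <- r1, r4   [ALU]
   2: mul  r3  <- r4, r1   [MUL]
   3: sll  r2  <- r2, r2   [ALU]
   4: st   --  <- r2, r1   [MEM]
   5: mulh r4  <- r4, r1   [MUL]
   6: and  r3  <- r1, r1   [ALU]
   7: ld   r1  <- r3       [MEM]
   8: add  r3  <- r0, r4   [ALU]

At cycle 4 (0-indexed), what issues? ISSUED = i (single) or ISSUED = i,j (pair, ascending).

t=0 i0:xor ; RAW r1
t=1 i1:add ; WAW r3
t=2 i2+i3:mul sll ; pair
t=3 i4:st ; no-port MEM/MUL
t=4 i5+i6:mulh and ; pair
t=5 i7+i8:ld add ; pair

ISSUED = 5,6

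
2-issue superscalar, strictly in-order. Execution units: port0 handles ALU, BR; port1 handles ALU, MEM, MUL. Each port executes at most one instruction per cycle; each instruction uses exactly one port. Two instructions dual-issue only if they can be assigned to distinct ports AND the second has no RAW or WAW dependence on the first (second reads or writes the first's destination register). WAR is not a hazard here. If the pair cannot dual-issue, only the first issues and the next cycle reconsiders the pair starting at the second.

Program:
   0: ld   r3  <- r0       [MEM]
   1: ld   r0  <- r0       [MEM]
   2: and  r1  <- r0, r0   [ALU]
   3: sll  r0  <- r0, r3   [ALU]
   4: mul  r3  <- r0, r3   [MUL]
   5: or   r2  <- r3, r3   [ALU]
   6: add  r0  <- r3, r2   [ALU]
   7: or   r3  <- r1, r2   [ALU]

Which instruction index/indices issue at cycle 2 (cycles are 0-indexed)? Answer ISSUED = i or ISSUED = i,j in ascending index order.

#0 head=0: ld.MEM i0 no-port MEM/MEM
#1 head=1: ld.MEM i1 RAW r0
#2 head=2: and.ALU+sll.ALU i2/i3 2-wide
#3 head=4: mul.MUL i4 RAW r3
#4 head=5: or.ALU i5 RAW r2
#5 head=6: add.ALU+or.ALU i6/i7 2-wide

ISSUED = 2,3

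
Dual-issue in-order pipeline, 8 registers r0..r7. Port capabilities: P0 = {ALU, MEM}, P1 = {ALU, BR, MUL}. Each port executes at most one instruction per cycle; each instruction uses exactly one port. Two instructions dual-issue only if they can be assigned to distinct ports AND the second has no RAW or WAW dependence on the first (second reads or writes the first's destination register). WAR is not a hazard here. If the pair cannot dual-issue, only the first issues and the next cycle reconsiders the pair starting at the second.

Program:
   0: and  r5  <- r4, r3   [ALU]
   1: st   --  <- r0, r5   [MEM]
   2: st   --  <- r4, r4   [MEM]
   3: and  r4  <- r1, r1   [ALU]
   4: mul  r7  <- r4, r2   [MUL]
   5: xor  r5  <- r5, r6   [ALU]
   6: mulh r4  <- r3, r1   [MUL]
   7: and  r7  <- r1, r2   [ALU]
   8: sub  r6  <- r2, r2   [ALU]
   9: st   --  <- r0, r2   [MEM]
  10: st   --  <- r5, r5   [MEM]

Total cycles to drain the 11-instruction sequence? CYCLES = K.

CYCLES = 7

0. and @i0  | RAW r5
1. st @i1  | no-port MEM/MEM
2. st;and @i2/i3  | 2-wide
3. mul;xor @i4/i5  | 2-wide
4. mulh;and @i6/i7  | 2-wide
5. sub;st @i8/i9  | 2-wide
6. st @i10  | tail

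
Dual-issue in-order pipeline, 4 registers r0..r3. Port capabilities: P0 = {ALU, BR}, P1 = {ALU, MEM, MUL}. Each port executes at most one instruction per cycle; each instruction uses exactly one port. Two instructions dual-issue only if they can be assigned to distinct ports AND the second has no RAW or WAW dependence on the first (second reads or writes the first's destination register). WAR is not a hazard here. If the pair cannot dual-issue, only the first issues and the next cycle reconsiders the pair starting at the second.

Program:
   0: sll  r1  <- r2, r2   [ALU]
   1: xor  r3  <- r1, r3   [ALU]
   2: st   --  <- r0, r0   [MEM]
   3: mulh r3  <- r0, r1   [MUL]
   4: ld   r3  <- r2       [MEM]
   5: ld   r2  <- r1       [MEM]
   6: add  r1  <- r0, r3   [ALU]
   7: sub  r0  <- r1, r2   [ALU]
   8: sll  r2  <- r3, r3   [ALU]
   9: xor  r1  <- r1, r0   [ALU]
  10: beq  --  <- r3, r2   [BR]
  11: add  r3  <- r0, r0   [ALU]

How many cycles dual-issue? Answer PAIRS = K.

PAIRS = 4

c0: i0 sll.ALU  RAW r1
c1: i1/i2 xor.ALU/st.MEM  pair
c2: i3 mulh.MUL  no-port MUL/MEM
c3: i4 ld.MEM  no-port MEM/MEM
c4: i5/i6 ld.MEM/add.ALU  pair
c5: i7/i8 sub.ALU/sll.ALU  pair
c6: i9/i10 xor.ALU/beq.BR  pair
c7: i11 add.ALU  tail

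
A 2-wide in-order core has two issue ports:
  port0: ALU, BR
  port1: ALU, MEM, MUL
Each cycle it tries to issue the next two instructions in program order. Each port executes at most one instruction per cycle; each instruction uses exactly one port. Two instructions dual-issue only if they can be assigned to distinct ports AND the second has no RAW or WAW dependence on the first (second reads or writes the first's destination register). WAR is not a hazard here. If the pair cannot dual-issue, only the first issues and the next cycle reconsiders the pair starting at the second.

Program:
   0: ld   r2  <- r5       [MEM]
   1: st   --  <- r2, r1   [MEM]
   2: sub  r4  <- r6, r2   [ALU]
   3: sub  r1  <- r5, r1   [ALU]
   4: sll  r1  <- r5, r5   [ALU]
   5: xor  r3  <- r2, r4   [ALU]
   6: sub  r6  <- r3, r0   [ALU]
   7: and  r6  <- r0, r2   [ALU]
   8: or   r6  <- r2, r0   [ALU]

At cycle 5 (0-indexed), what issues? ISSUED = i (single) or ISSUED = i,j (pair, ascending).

t=0 i0:ld.MEM ; no-port MEM/MEM
t=1 i1/i2:st.MEM/sub.ALU ; dual
t=2 i3:sub.ALU ; WAW r1
t=3 i4/i5:sll.ALU/xor.ALU ; dual
t=4 i6:sub.ALU ; WAW r6
t=5 i7:and.ALU ; WAW r6
t=6 i8:or.ALU ; tail

ISSUED = 7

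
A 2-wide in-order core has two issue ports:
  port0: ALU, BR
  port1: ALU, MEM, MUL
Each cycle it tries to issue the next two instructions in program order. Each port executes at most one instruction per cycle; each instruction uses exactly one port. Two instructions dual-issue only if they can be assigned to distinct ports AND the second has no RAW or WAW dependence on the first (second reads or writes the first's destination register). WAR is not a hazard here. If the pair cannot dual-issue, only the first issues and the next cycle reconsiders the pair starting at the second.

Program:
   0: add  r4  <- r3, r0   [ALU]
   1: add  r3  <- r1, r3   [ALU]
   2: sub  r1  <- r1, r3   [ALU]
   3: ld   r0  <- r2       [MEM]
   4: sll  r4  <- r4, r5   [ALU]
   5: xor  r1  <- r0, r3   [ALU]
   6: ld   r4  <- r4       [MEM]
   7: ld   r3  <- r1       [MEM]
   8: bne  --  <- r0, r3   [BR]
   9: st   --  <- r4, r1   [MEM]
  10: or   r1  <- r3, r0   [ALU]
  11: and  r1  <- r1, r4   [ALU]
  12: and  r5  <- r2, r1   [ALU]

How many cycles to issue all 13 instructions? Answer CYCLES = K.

CYCLES = 9

0. add.ALU/add.ALU @i0&i1  | 2-wide
1. sub.ALU/ld.MEM @i2&i3  | 2-wide
2. sll.ALU/xor.ALU @i4&i5  | 2-wide
3. ld.MEM @i6  | no-port MEM/MEM
4. ld.MEM @i7  | RAW r3
5. bne.BR/st.MEM @i8&i9  | 2-wide
6. or.ALU @i10  | RAW+WAW r1
7. and.ALU @i11  | RAW r1
8. and.ALU @i12  | tail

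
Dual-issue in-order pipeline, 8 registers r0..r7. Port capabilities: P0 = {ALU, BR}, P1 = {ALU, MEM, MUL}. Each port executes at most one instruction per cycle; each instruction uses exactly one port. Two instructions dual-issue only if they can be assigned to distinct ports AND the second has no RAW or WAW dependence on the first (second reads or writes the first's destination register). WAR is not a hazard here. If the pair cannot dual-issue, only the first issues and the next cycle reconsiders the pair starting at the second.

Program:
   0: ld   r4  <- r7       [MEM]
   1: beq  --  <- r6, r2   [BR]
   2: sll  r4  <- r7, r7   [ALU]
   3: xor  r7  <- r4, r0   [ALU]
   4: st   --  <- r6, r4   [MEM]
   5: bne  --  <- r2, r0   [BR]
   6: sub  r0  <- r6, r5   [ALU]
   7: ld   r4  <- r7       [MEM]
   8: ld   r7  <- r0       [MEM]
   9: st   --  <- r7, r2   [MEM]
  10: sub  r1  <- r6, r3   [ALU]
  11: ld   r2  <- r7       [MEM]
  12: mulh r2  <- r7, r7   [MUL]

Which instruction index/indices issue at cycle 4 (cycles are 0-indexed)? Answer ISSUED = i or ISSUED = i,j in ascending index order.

ISSUED = 7

#0 head=0: ld.MEM/beq.BR i0/i1 2-wide
#1 head=2: sll.ALU i2 RAW r4
#2 head=3: xor.ALU/st.MEM i3/i4 2-wide
#3 head=5: bne.BR/sub.ALU i5/i6 2-wide
#4 head=7: ld.MEM i7 no-port MEM/MEM
#5 head=8: ld.MEM i8 no-port MEM/MEM
#6 head=9: st.MEM/sub.ALU i9/i10 2-wide
#7 head=11: ld.MEM i11 no-port MEM/MUL
#8 head=12: mulh.MUL i12 tail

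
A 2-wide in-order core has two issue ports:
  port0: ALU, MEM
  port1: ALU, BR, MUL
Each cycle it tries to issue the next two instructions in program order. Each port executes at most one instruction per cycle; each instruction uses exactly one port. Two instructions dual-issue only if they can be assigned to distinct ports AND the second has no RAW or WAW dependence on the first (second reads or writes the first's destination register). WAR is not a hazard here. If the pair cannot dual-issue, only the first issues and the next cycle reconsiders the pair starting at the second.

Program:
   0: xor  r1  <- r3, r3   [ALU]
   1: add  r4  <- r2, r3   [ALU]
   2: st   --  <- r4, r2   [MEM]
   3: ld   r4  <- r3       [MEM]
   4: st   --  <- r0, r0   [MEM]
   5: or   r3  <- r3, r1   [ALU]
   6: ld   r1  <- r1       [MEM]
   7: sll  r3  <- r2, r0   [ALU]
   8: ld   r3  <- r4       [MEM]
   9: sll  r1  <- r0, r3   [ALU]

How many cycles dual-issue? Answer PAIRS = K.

[0] i0&i1  xor+add  -- pair
[1] i2  st  -- no-port MEM/MEM
[2] i3  ld  -- no-port MEM/MEM
[3] i4&i5  st+or  -- pair
[4] i6&i7  ld+sll  -- pair
[5] i8  ld  -- RAW r3
[6] i9  sll  -- tail

PAIRS = 3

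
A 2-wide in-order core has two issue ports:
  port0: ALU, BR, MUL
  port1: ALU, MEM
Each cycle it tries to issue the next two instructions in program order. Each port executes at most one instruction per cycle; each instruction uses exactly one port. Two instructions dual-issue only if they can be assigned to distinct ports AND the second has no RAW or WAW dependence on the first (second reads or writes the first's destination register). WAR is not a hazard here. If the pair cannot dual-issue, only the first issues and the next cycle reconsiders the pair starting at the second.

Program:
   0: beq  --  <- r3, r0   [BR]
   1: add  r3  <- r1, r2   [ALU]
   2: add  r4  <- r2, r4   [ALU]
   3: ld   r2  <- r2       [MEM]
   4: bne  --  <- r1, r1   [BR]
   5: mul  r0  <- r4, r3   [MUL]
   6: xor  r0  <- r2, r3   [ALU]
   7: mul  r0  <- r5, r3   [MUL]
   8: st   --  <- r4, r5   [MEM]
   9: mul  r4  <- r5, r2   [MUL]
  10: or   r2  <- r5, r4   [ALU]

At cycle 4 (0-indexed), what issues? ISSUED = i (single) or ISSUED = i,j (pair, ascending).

t=0 i0/i1:beq+add ; pair
t=1 i2/i3:add+ld ; pair
t=2 i4:bne ; no-port BR/MUL
t=3 i5:mul ; WAW r0
t=4 i6:xor ; WAW r0
t=5 i7/i8:mul+st ; pair
t=6 i9:mul ; RAW r4
t=7 i10:or ; tail

ISSUED = 6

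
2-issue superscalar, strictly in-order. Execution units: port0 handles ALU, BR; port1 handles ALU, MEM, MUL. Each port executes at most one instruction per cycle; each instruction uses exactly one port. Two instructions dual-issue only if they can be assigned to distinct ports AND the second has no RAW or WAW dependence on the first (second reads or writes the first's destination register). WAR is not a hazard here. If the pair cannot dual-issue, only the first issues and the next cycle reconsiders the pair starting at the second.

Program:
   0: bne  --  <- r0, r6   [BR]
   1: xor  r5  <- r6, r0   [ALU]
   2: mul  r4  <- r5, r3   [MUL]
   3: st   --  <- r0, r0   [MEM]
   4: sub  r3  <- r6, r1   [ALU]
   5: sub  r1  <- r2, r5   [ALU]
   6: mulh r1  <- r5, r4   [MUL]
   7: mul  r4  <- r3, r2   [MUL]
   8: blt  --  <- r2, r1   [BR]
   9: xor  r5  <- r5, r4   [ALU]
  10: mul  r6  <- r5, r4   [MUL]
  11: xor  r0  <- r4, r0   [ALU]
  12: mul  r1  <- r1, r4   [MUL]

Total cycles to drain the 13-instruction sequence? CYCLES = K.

c0: i0&i1 bne;xor  2-wide
c1: i2 mul  no-port MUL/MEM
c2: i3&i4 st;sub  2-wide
c3: i5 sub  WAW r1
c4: i6 mulh  no-port MUL/MUL
c5: i7&i8 mul;blt  2-wide
c6: i9 xor  RAW r5
c7: i10&i11 mul;xor  2-wide
c8: i12 mul  tail

CYCLES = 9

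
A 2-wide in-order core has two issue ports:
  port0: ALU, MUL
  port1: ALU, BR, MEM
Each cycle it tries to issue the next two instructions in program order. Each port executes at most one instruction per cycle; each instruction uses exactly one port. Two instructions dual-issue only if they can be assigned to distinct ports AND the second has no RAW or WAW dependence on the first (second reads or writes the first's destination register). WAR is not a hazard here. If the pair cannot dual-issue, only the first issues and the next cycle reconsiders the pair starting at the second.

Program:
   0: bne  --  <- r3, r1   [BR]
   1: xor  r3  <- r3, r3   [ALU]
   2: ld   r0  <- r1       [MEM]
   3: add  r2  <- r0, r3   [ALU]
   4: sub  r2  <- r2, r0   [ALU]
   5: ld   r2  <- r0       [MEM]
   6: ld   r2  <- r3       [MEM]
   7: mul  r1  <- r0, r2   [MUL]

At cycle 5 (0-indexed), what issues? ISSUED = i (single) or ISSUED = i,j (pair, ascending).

ISSUED = 6

  cy0 -> i0&i1 (bne.BR/xor.ALU) dual
  cy1 -> i2 (ld.MEM) RAW r0
  cy2 -> i3 (add.ALU) RAW+WAW r2
  cy3 -> i4 (sub.ALU) WAW r2
  cy4 -> i5 (ld.MEM) no-port MEM/MEM
  cy5 -> i6 (ld.MEM) RAW r2
  cy6 -> i7 (mul.MUL) tail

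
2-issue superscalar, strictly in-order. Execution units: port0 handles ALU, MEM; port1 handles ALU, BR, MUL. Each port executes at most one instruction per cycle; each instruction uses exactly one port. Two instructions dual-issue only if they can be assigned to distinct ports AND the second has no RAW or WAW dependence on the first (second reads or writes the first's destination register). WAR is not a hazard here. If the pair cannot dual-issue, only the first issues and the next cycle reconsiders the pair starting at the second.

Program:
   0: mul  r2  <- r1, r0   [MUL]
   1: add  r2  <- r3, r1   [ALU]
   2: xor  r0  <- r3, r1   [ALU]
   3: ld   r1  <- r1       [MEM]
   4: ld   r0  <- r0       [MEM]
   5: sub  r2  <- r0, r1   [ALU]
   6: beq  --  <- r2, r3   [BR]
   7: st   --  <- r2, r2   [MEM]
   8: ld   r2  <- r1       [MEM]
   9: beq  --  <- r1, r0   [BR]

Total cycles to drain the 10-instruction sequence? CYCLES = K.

c0: i0 mul.MUL  WAW r2
c1: i1,i2 add.ALU;xor.ALU  2-wide
c2: i3 ld.MEM  no-port MEM/MEM
c3: i4 ld.MEM  RAW r0
c4: i5 sub.ALU  RAW r2
c5: i6,i7 beq.BR;st.MEM  2-wide
c6: i8,i9 ld.MEM;beq.BR  2-wide

CYCLES = 7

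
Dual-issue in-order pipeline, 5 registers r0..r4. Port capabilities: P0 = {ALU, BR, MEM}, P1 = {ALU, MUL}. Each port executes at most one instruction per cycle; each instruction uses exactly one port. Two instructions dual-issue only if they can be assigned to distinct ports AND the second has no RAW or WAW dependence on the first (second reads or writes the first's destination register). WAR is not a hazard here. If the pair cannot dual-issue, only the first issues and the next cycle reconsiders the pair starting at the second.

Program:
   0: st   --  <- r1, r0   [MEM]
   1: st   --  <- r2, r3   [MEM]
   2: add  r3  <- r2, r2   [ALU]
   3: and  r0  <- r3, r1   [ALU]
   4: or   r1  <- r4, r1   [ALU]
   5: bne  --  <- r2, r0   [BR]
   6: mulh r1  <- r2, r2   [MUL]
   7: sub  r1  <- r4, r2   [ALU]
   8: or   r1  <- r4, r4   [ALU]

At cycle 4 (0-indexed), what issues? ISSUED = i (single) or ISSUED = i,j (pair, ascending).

t=0 i0:st.MEM ; no-port MEM/MEM
t=1 i1&i2:st.MEM;add.ALU ; pair
t=2 i3&i4:and.ALU;or.ALU ; pair
t=3 i5&i6:bne.BR;mulh.MUL ; pair
t=4 i7:sub.ALU ; WAW r1
t=5 i8:or.ALU ; tail

ISSUED = 7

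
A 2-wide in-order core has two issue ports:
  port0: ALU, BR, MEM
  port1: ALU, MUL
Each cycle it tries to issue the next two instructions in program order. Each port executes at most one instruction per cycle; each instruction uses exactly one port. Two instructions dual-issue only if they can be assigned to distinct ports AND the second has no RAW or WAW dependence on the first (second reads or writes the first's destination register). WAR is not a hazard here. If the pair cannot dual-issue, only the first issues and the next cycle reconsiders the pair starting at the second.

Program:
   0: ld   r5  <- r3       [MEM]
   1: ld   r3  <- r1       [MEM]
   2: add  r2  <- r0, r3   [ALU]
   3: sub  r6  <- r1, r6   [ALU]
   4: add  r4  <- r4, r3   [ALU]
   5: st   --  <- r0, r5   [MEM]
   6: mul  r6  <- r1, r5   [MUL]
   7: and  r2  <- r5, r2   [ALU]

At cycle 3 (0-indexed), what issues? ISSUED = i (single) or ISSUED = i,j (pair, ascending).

ISSUED = 4,5

[0] i0  ld  -- no-port MEM/MEM
[1] i1  ld  -- RAW r3
[2] i2,i3  add;sub  -- 2-wide
[3] i4,i5  add;st  -- 2-wide
[4] i6,i7  mul;and  -- 2-wide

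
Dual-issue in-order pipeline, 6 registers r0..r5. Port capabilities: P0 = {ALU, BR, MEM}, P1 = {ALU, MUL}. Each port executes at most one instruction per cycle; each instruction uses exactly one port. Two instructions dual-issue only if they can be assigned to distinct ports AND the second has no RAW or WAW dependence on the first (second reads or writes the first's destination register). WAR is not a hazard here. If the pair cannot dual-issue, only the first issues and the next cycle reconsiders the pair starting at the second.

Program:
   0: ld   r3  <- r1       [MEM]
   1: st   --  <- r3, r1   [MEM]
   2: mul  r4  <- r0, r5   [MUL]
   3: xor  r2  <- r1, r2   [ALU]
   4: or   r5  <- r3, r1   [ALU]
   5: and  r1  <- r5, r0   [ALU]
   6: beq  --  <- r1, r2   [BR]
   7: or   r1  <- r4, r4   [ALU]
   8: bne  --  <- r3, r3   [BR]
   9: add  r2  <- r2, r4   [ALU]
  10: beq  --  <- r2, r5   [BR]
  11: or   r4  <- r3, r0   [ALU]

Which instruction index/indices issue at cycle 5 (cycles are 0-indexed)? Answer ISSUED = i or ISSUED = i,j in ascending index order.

ISSUED = 8,9

[0] i0  ld  -- no-port MEM/MEM
[1] i1,i2  st/mul  -- dual
[2] i3,i4  xor/or  -- dual
[3] i5  and  -- RAW r1
[4] i6,i7  beq/or  -- dual
[5] i8,i9  bne/add  -- dual
[6] i10,i11  beq/or  -- dual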